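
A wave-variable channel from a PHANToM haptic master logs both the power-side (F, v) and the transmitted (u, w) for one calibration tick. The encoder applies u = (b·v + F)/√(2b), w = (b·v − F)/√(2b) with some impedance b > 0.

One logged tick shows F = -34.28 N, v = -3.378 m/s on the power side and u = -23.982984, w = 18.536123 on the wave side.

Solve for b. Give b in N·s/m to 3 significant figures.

u + w = -5.446861;  u + w = √(2b)·v, so √(2b) = -5.446861/(-3.378) = 1.612451.
b = (√(2b))²/2 = 2.600000/2 = 1.300000.
(Check via u − w = 2F/√(2b): u − w = -42.519107, 2F/√(2b) = -42.519110.)

b = 1.3 N·s/m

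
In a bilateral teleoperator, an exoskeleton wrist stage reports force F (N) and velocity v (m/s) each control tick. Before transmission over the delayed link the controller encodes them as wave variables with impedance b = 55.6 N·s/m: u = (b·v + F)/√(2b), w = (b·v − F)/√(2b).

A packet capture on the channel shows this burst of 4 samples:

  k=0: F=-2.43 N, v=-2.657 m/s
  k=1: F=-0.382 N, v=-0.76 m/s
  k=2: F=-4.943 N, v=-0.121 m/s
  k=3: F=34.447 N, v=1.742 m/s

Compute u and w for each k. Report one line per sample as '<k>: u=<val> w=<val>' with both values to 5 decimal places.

0: u=-14.23966 w=-13.77878
1: u=-4.04338 w=-3.97093
2: u=-1.10673 w=-0.16923
3: u=12.45144 w=5.91819

k=0: b·v=55.6×(-2.657)=-147.72920; √(2b)=10.54514; u=(-147.72920+(-2.43))/10.54514=-14.23966, w=(-147.72920−(-2.43))/10.54514=-13.77878
k=1: b·v=55.6×(-0.76)=-42.25600; √(2b)=10.54514; u=(-42.25600+(-0.382))/10.54514=-4.04338, w=(-42.25600−(-0.382))/10.54514=-3.97093
k=2: b·v=55.6×(-0.121)=-6.72760; √(2b)=10.54514; u=(-6.72760+(-4.943))/10.54514=-1.10673, w=(-6.72760−(-4.943))/10.54514=-0.16923
k=3: b·v=55.6×1.742=96.85520; √(2b)=10.54514; u=(96.85520+34.447)/10.54514=12.45144, w=(96.85520−34.447)/10.54514=5.91819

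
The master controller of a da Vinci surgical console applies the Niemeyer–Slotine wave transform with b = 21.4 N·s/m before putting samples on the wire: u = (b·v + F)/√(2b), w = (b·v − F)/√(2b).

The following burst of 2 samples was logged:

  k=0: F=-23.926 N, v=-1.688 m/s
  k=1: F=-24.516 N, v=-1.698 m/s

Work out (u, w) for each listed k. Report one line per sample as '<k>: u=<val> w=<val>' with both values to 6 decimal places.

k=0: b·v=21.4×(-1.688)=-36.123200; √(2b)=6.542171; u=(-36.123200+(-23.926))/6.542171=-9.178788, w=(-36.123200−(-23.926))/6.542171=-1.864396
k=1: b·v=21.4×(-1.698)=-36.337200; √(2b)=6.542171; u=(-36.337200+(-24.516))/6.542171=-9.301683, w=(-36.337200−(-24.516))/6.542171=-1.806923

0: u=-9.178788 w=-1.864396
1: u=-9.301683 w=-1.806923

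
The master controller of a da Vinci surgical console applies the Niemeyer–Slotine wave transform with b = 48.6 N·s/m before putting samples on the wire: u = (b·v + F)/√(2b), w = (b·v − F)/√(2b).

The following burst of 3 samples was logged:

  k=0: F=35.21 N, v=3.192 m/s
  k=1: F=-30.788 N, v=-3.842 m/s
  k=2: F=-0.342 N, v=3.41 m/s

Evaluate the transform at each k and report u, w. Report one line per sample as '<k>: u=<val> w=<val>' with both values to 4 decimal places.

0: u=19.3063 w=12.1636
1: u=-22.0620 w=-15.8163
2: u=16.7749 w=16.8443

k=0: b·v=48.6×3.192=155.1312; √(2b)=9.8590; u=(155.1312+35.21)/9.8590=19.3063, w=(155.1312−35.21)/9.8590=12.1636
k=1: b·v=48.6×(-3.842)=-186.7212; √(2b)=9.8590; u=(-186.7212+(-30.788))/9.8590=-22.0620, w=(-186.7212−(-30.788))/9.8590=-15.8163
k=2: b·v=48.6×3.41=165.7260; √(2b)=9.8590; u=(165.7260+(-0.342))/9.8590=16.7749, w=(165.7260−(-0.342))/9.8590=16.8443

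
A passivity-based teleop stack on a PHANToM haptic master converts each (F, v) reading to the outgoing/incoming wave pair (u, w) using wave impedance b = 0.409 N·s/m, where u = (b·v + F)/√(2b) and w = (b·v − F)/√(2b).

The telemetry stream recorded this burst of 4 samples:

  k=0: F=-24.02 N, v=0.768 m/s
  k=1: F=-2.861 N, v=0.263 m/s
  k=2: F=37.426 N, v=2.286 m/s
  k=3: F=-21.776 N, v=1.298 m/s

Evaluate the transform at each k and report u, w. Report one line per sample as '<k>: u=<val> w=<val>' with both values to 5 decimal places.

0: u=-26.21076 w=26.90536
1: u=-3.04437 w=3.28224
2: u=42.41437 w=-40.34683
3: u=-23.48997 w=24.66393

k=0: b·v=0.409×0.768=0.31411; √(2b)=0.90443; u=(0.31411+(-24.02))/0.90443=-26.21076, w=(0.31411−(-24.02))/0.90443=26.90536
k=1: b·v=0.409×0.263=0.10757; √(2b)=0.90443; u=(0.10757+(-2.861))/0.90443=-3.04437, w=(0.10757−(-2.861))/0.90443=3.28224
k=2: b·v=0.409×2.286=0.93497; √(2b)=0.90443; u=(0.93497+37.426)/0.90443=42.41437, w=(0.93497−37.426)/0.90443=-40.34683
k=3: b·v=0.409×1.298=0.53088; √(2b)=0.90443; u=(0.53088+(-21.776))/0.90443=-23.48997, w=(0.53088−(-21.776))/0.90443=24.66393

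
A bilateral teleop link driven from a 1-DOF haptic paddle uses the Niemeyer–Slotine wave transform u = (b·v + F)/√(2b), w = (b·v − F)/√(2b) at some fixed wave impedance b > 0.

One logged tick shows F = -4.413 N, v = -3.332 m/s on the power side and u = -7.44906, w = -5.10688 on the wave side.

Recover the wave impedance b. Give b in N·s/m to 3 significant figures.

b = 7.1 N·s/m

u + w = -12.55594;  u + w = √(2b)·v, so √(2b) = -12.55594/(-3.332) = 3.76829.
b = (√(2b))²/2 = 14.20000/2 = 7.10000.
(Check via u − w = 2F/√(2b): u − w = -2.34218, 2F/√(2b) = -2.34218.)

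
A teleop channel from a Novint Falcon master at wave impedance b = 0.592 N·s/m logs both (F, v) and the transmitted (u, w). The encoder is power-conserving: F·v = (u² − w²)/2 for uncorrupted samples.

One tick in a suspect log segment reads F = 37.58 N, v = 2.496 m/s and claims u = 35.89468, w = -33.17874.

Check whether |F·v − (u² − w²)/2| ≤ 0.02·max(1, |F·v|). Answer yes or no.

F·v = 37.58×2.496 = 93.7997 W.
(u² − w²)/2 = (1288.4281 − 1100.8288)/2 = 93.7996 W.
|Δ| = 0.0000;  2% of max(1, |F·v|) = 1.8760.

yes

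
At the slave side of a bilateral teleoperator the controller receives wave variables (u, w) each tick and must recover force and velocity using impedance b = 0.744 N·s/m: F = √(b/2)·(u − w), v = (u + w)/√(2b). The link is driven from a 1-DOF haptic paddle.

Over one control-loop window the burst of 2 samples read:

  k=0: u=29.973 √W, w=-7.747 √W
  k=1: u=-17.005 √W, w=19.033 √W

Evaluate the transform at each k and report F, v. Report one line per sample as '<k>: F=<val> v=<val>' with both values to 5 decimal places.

k=0: u−w=37.72000, u+w=22.22600; √(b/2)=0.60992, √(2b)=1.21984; F=0.60992×37.72=23.00611, v=22.22600/1.21984=18.22048
k=1: u−w=-36.03800, u+w=2.02800; √(b/2)=0.60992, √(2b)=1.21984; F=0.60992×(-36.038)=-21.98023, v=2.02800/1.21984=1.66252

0: F=23.00611 v=18.22048
1: F=-21.98023 v=1.66252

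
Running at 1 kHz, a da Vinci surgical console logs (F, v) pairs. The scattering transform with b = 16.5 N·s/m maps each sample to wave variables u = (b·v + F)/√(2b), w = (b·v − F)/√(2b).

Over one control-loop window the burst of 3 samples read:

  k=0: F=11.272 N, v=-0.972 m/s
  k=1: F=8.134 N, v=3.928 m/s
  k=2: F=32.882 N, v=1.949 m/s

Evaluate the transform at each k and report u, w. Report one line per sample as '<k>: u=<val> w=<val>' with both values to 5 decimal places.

k=0: b·v=16.5×(-0.972)=-16.03800; √(2b)=5.74456; u=(-16.03800+11.272)/5.74456=-0.82965, w=(-16.03800−11.272)/5.74456=-4.75406
k=1: b·v=16.5×3.928=64.81200; √(2b)=5.74456; u=(64.81200+8.134)/5.74456=12.69827, w=(64.81200−8.134)/5.74456=9.86637
k=2: b·v=16.5×1.949=32.15850; √(2b)=5.74456; u=(32.15850+32.882)/5.74456=11.32210, w=(32.15850−32.882)/5.74456=-0.12595

0: u=-0.82965 w=-4.75406
1: u=12.69827 w=9.86637
2: u=11.32210 w=-0.12595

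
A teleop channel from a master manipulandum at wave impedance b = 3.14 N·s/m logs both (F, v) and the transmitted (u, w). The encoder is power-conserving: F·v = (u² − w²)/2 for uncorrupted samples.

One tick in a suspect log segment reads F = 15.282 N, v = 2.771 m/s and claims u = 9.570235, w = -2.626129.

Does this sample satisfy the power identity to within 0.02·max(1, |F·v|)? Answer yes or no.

yes

F·v = 15.282×2.771 = 42.346422 W.
(u² − w²)/2 = (91.589398 − 6.896554)/2 = 42.346422 W.
|Δ| = 0.000000;  2% of max(1, |F·v|) = 0.846928.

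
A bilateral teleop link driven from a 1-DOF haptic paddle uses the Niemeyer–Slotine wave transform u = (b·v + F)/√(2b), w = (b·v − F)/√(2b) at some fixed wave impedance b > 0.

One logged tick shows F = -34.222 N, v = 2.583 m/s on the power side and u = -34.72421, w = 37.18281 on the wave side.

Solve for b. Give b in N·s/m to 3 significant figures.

b = 0.453 N·s/m

u + w = 2.45860;  u + w = √(2b)·v, so √(2b) = 2.45860/2.583 = 0.95184.
b = (√(2b))²/2 = 0.90600/2 = 0.45300.
(Check via u − w = 2F/√(2b): u − w = -71.90702, 2F/√(2b) = -71.90712.)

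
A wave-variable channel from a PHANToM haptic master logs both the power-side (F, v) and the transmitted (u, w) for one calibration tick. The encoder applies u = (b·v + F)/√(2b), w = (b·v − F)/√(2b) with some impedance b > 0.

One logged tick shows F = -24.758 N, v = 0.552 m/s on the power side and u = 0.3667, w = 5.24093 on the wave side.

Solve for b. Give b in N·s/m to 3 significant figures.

u + w = 5.60763;  u + w = √(2b)·v, so √(2b) = 5.60763/0.552 = 10.15875.
b = (√(2b))²/2 = 103.20020/2 = 51.60010.
(Check via u − w = 2F/√(2b): u − w = -4.87423, 2F/√(2b) = -4.87422.)

b = 51.6 N·s/m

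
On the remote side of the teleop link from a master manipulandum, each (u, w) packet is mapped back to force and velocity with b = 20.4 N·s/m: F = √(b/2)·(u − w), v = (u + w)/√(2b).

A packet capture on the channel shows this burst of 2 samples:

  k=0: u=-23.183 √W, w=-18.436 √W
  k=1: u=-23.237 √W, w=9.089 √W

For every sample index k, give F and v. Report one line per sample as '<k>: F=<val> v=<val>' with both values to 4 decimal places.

0: F=-15.1607 v=-6.5157
1: F=-103.2410 v=-2.2150

k=0: u−w=-4.7470, u+w=-41.6190; √(b/2)=3.1937, √(2b)=6.3875; F=3.1937×(-4.747)=-15.1607, v=-41.6190/6.3875=-6.5157
k=1: u−w=-32.3260, u+w=-14.1480; √(b/2)=3.1937, √(2b)=6.3875; F=3.1937×(-32.326)=-103.2410, v=-14.1480/6.3875=-2.2150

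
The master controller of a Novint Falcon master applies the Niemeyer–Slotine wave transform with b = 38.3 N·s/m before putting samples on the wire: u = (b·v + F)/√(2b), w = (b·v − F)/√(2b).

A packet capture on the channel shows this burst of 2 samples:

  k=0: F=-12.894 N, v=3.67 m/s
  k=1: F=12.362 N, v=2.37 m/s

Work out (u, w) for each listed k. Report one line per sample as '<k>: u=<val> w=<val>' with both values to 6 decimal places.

k=0: b·v=38.3×3.67=140.561000; √(2b)=8.752143; u=(140.561000+(-12.894))/8.752143=14.586942, w=(140.561000−(-12.894))/8.752143=17.533421
k=1: b·v=38.3×2.37=90.771000; √(2b)=8.752143; u=(90.771000+12.362)/8.752143=11.783743, w=(90.771000−12.362)/8.752143=8.958835

0: u=14.586942 w=17.533421
1: u=11.783743 w=8.958835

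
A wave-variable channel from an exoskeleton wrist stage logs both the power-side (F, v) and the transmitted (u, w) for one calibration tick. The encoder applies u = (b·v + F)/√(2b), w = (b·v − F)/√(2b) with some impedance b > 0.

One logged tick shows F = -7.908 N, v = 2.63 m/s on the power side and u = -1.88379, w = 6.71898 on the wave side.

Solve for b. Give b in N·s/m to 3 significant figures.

u + w = 4.83519;  u + w = √(2b)·v, so √(2b) = 4.83519/2.63 = 1.83848.
b = (√(2b))²/2 = 3.37999/2 = 1.69000.
(Check via u − w = 2F/√(2b): u − w = -8.60277, 2F/√(2b) = -8.60278.)

b = 1.69 N·s/m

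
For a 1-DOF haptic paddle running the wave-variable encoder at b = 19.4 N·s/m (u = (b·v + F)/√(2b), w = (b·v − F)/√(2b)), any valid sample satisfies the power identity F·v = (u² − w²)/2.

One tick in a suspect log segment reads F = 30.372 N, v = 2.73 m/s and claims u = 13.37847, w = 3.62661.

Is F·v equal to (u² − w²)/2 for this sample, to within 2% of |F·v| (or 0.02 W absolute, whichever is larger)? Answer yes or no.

yes

F·v = 30.372×2.73 = 82.91556 W.
(u² − w²)/2 = (178.98346 − 13.15230)/2 = 82.91558 W.
|Δ| = 0.00002;  2% of max(1, |F·v|) = 1.65831.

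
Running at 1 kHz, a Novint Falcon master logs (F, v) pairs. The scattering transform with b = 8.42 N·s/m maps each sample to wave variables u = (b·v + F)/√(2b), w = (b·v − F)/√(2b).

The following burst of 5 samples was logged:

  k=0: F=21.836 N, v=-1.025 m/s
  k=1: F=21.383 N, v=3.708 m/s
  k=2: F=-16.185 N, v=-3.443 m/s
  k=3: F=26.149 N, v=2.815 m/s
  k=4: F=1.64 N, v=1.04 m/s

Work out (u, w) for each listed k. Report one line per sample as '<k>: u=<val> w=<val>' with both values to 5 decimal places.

0: u=3.21798 w=-7.42423
1: u=12.81890 w=2.39746
2: u=-11.00849 w=-3.12040
3: u=12.14802 w=-0.59622
4: u=2.53355 w=1.73426

k=0: b·v=8.42×(-1.025)=-8.63050; √(2b)=4.10366; u=(-8.63050+21.836)/4.10366=3.21798, w=(-8.63050−21.836)/4.10366=-7.42423
k=1: b·v=8.42×3.708=31.22136; √(2b)=4.10366; u=(31.22136+21.383)/4.10366=12.81890, w=(31.22136−21.383)/4.10366=2.39746
k=2: b·v=8.42×(-3.443)=-28.99006; √(2b)=4.10366; u=(-28.99006+(-16.185))/4.10366=-11.00849, w=(-28.99006−(-16.185))/4.10366=-3.12040
k=3: b·v=8.42×2.815=23.70230; √(2b)=4.10366; u=(23.70230+26.149)/4.10366=12.14802, w=(23.70230−26.149)/4.10366=-0.59622
k=4: b·v=8.42×1.04=8.75680; √(2b)=4.10366; u=(8.75680+1.64)/4.10366=2.53355, w=(8.75680−1.64)/4.10366=1.73426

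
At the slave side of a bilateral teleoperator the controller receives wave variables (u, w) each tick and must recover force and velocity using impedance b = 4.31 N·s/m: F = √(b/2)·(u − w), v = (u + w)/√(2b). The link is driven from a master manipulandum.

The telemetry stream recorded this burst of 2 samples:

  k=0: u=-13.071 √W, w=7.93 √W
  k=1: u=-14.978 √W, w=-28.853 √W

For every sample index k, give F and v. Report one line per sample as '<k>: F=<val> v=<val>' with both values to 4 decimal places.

k=0: u−w=-21.0010, u+w=-5.1410; √(b/2)=1.4680, √(2b)=2.9360; F=1.4680×(-21.001)=-30.8293, v=-5.1410/2.9360=-1.7510
k=1: u−w=13.8750, u+w=-43.8310; √(b/2)=1.4680, √(2b)=2.9360; F=1.4680×13.875=20.3684, v=-43.8310/2.9360=-14.9289

0: F=-30.8293 v=-1.7510
1: F=20.3684 v=-14.9289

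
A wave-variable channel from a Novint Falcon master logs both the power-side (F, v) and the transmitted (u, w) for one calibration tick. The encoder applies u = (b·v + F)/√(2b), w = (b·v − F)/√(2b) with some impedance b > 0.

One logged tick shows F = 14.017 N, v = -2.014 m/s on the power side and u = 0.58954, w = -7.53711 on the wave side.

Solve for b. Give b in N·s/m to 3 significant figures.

b = 5.95 N·s/m

u + w = -6.947570;  u + w = √(2b)·v, so √(2b) = -6.947570/(-2.014) = 3.449638.
b = (√(2b))²/2 = 11.899999/2 = 5.950000.
(Check via u − w = 2F/√(2b): u − w = 8.126650, 2F/√(2b) = 8.126651.)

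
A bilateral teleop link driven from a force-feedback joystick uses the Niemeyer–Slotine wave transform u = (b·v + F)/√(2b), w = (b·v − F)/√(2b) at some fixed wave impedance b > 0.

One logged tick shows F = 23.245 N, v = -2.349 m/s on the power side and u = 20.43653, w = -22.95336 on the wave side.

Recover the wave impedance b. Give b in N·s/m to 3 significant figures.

u + w = -2.51683;  u + w = √(2b)·v, so √(2b) = -2.51683/(-2.349) = 1.07145.
b = (√(2b))²/2 = 1.14800/2 = 0.57400.
(Check via u − w = 2F/√(2b): u − w = 43.38989, 2F/√(2b) = 43.38990.)

b = 0.574 N·s/m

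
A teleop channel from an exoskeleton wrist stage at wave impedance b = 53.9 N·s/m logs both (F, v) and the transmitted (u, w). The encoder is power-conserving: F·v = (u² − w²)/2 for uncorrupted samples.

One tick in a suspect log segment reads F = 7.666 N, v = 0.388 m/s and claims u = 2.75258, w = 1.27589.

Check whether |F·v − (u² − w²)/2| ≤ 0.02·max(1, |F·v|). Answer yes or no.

F·v = 7.666×0.388 = 2.9744 W.
(u² − w²)/2 = (7.5767 − 1.6279)/2 = 2.9744 W.
|Δ| = 0.0000;  2% of max(1, |F·v|) = 0.0595.

yes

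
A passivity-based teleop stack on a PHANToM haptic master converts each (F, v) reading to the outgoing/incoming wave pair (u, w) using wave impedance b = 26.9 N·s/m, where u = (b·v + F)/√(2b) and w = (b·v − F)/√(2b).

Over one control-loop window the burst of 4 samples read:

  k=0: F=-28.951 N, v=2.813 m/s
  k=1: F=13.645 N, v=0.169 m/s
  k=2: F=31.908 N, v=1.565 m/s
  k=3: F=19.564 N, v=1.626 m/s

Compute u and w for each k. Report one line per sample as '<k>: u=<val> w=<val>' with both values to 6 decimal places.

k=0: b·v=26.9×2.813=75.669700; √(2b)=7.334848; u=(75.669700+(-28.951))/7.334848=6.369416, w=(75.669700−(-28.951))/7.334848=14.263512
k=1: b·v=26.9×0.169=4.546100; √(2b)=7.334848; u=(4.546100+13.645)/7.334848=2.480092, w=(4.546100−13.645)/7.334848=-1.240503
k=2: b·v=26.9×1.565=42.098500; √(2b)=7.334848; u=(42.098500+31.908)/7.334848=10.089711, w=(42.098500−31.908)/7.334848=1.389327
k=3: b·v=26.9×1.626=43.739400; √(2b)=7.334848; u=(43.739400+19.564)/7.334848=8.630499, w=(43.739400−19.564)/7.334848=3.295965

0: u=6.369416 w=14.263512
1: u=2.480092 w=-1.240503
2: u=10.089711 w=1.389327
3: u=8.630499 w=3.295965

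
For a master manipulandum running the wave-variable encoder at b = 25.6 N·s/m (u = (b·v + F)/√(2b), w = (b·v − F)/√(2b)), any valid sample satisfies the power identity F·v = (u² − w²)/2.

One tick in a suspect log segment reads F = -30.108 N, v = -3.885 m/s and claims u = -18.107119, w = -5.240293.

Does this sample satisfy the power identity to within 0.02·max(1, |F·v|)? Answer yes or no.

no

F·v = (-30.108)×(-3.885) = 116.969580 W.
(u² − w²)/2 = (327.867758 − 27.460671)/2 = 150.203544 W.
|Δ| = 33.233964;  2% of max(1, |F·v|) = 2.339392.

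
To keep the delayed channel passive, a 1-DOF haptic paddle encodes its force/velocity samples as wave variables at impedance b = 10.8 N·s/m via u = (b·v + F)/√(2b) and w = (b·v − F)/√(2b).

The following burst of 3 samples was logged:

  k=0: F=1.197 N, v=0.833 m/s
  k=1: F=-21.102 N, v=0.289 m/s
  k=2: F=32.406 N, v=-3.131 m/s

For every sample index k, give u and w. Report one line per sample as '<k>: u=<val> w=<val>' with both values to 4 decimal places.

0: u=2.1933 w=1.6782
1: u=-3.8689 w=5.2120
2: u=-0.3031 w=-14.2484

k=0: b·v=10.8×0.833=8.9964; √(2b)=4.6476; u=(8.9964+1.197)/4.6476=2.1933, w=(8.9964−1.197)/4.6476=1.6782
k=1: b·v=10.8×0.289=3.1212; √(2b)=4.6476; u=(3.1212+(-21.102))/4.6476=-3.8689, w=(3.1212−(-21.102))/4.6476=5.2120
k=2: b·v=10.8×(-3.131)=-33.8148; √(2b)=4.6476; u=(-33.8148+32.406)/4.6476=-0.3031, w=(-33.8148−32.406)/4.6476=-14.2484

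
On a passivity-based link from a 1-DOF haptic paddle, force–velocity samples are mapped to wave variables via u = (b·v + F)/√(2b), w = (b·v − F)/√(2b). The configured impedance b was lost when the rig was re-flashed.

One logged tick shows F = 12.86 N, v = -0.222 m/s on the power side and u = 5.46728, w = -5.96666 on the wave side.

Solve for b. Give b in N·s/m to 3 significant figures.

b = 2.53 N·s/m

u + w = -0.49938;  u + w = √(2b)·v, so √(2b) = -0.49938/(-0.222) = 2.24946.
b = (√(2b))²/2 = 5.06007/2 = 2.53003.
(Check via u − w = 2F/√(2b): u − w = 11.43394, 2F/√(2b) = 11.43386.)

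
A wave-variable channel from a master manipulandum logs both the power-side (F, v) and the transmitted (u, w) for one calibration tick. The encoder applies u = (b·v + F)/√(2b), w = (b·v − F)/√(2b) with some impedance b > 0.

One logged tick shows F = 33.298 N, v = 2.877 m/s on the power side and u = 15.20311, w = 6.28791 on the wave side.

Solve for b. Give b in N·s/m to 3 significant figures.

b = 27.9 N·s/m

u + w = 21.4910;  u + w = √(2b)·v, so √(2b) = 21.4910/2.877 = 7.4699.
b = (√(2b))²/2 = 55.8000/2 = 27.9000.
(Check via u − w = 2F/√(2b): u − w = 8.9152, 2F/√(2b) = 8.9152.)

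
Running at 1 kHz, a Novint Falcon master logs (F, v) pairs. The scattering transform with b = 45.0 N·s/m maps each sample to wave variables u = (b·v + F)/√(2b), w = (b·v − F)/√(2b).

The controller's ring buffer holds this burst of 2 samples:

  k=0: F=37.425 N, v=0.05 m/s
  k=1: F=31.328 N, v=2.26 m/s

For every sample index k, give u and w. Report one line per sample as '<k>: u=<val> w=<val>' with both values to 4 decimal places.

k=0: b·v=45.0×0.05=2.2500; √(2b)=9.4868; u=(2.2500+37.425)/9.4868=4.1821, w=(2.2500−37.425)/9.4868=-3.7078
k=1: b·v=45.0×2.26=101.7000; √(2b)=9.4868; u=(101.7000+31.328)/9.4868=14.0224, w=(101.7000−31.328)/9.4868=7.4179

0: u=4.1821 w=-3.7078
1: u=14.0224 w=7.4179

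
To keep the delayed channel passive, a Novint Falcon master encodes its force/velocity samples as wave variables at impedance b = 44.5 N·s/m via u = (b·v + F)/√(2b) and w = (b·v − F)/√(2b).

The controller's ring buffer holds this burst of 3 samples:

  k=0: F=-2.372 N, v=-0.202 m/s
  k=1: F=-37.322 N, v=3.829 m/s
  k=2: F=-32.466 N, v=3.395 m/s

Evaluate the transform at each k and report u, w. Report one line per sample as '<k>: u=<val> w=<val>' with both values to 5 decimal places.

0: u=-1.20426 w=-0.70140
1: u=14.10523 w=22.01748
2: u=12.57279 w=19.45557

k=0: b·v=44.5×(-0.202)=-8.98900; √(2b)=9.43398; u=(-8.98900+(-2.372))/9.43398=-1.20426, w=(-8.98900−(-2.372))/9.43398=-0.70140
k=1: b·v=44.5×3.829=170.39050; √(2b)=9.43398; u=(170.39050+(-37.322))/9.43398=14.10523, w=(170.39050−(-37.322))/9.43398=22.01748
k=2: b·v=44.5×3.395=151.07750; √(2b)=9.43398; u=(151.07750+(-32.466))/9.43398=12.57279, w=(151.07750−(-32.466))/9.43398=19.45557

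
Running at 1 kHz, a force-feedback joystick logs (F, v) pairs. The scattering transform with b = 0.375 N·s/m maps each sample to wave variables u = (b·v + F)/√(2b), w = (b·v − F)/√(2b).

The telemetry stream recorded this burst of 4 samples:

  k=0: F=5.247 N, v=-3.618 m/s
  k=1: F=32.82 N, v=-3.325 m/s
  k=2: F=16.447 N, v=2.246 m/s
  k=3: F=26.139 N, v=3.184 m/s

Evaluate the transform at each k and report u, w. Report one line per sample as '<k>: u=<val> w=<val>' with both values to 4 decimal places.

0: u=4.4921 w=-7.6254
1: u=36.4575 w=-39.3370
2: u=19.9639 w=-18.0188
3: u=31.5614 w=-28.8040

k=0: b·v=0.375×(-3.618)=-1.3567; √(2b)=0.8660; u=(-1.3567+5.247)/0.8660=4.4921, w=(-1.3567−5.247)/0.8660=-7.6254
k=1: b·v=0.375×(-3.325)=-1.2469; √(2b)=0.8660; u=(-1.2469+32.82)/0.8660=36.4575, w=(-1.2469−32.82)/0.8660=-39.3370
k=2: b·v=0.375×2.246=0.8422; √(2b)=0.8660; u=(0.8422+16.447)/0.8660=19.9639, w=(0.8422−16.447)/0.8660=-18.0188
k=3: b·v=0.375×3.184=1.1940; √(2b)=0.8660; u=(1.1940+26.139)/0.8660=31.5614, w=(1.1940−26.139)/0.8660=-28.8040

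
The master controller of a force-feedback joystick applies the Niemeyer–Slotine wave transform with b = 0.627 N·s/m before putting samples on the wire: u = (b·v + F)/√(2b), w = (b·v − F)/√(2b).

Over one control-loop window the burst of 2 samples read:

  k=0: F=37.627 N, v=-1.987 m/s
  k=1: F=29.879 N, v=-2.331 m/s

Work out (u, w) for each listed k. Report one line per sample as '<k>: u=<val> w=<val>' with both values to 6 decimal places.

k=0: b·v=0.627×(-1.987)=-1.245849; √(2b)=1.119821; u=(-1.245849+37.627)/1.119821=32.488351, w=(-1.245849−37.627)/1.119821=-34.713436
k=1: b·v=0.627×(-2.331)=-1.461537; √(2b)=1.119821; u=(-1.461537+29.879)/1.119821=25.376781, w=(-1.461537−29.879)/1.119821=-27.987085

0: u=32.488351 w=-34.713436
1: u=25.376781 w=-27.987085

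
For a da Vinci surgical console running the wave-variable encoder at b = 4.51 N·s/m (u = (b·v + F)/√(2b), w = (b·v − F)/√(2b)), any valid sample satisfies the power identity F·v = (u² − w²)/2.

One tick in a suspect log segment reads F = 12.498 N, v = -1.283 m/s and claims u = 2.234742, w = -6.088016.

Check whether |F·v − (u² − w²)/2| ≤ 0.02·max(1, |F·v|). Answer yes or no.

yes

F·v = 12.498×(-1.283) = -16.034934 W.
(u² − w²)/2 = (4.994072 − 37.063939)/2 = -16.034934 W.
|Δ| = 0.000000;  2% of max(1, |F·v|) = 0.320699.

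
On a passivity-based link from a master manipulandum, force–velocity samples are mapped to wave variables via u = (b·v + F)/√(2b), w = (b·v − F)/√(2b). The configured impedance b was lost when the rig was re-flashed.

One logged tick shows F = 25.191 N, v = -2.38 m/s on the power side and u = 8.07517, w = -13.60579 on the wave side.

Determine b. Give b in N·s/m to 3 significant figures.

u + w = -5.5306;  u + w = √(2b)·v, so √(2b) = -5.5306/(-2.38) = 2.3238.
b = (√(2b))²/2 = 5.4000/2 = 2.7000.
(Check via u − w = 2F/√(2b): u − w = 21.6810, 2F/√(2b) = 21.6810.)

b = 2.7 N·s/m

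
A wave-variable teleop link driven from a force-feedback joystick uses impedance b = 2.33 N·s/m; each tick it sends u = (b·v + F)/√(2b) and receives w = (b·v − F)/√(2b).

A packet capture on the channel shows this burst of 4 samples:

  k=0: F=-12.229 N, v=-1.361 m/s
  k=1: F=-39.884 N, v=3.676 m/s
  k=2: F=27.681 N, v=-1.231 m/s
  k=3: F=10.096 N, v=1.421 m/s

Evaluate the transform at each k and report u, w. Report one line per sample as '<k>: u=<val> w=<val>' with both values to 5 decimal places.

k=0: b·v=2.33×(-1.361)=-3.17113; √(2b)=2.15870; u=(-3.17113+(-12.229))/2.15870=-7.13397, w=(-3.17113−(-12.229))/2.15870=4.19598
k=1: b·v=2.33×3.676=8.56508; √(2b)=2.15870; u=(8.56508+(-39.884))/2.15870=-14.50821, w=(8.56508−(-39.884))/2.15870=22.44360
k=2: b·v=2.33×(-1.231)=-2.86823; √(2b)=2.15870; u=(-2.86823+27.681)/2.15870=11.49429, w=(-2.86823−27.681)/2.15870=-14.15166
k=3: b·v=2.33×1.421=3.31093; √(2b)=2.15870; u=(3.31093+10.096)/2.15870=6.21064, w=(3.31093−10.096)/2.15870=-3.14312

0: u=-7.13397 w=4.19598
1: u=-14.50821 w=22.44360
2: u=11.49429 w=-14.15166
3: u=6.21064 w=-3.14312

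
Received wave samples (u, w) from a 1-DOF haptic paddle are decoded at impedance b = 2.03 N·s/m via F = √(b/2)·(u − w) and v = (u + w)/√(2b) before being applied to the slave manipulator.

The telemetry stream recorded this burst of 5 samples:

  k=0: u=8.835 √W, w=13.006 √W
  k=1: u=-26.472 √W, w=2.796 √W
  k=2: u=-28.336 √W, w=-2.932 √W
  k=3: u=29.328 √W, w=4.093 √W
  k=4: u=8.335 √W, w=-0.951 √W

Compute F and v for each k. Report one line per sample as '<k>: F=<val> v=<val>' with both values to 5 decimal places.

k=0: u−w=-4.17100, u+w=21.84100; √(b/2)=1.00747, √(2b)=2.01494; F=1.00747×(-4.171)=-4.20217, v=21.84100/2.01494=10.83951
k=1: u−w=-29.26800, u+w=-23.67600; √(b/2)=1.00747, √(2b)=2.01494; F=1.00747×(-29.268)=-29.48669, v=-23.67600/2.01494=-11.75020
k=2: u−w=-25.40400, u+w=-31.26800; √(b/2)=1.00747, √(2b)=2.01494; F=1.00747×(-25.404)=-25.59382, v=-31.26800/2.01494=-15.51805
k=3: u−w=25.23500, u+w=33.42100; √(b/2)=1.00747, √(2b)=2.01494; F=1.00747×25.235=25.42356, v=33.42100/2.01494=16.58656
k=4: u−w=9.28600, u+w=7.38400; √(b/2)=1.00747, √(2b)=2.01494; F=1.00747×9.286=9.35539, v=7.38400/2.01494=3.66462

0: F=-4.20217 v=10.83951
1: F=-29.48669 v=-11.75020
2: F=-25.59382 v=-15.51805
3: F=25.42356 v=16.58656
4: F=9.35539 v=3.66462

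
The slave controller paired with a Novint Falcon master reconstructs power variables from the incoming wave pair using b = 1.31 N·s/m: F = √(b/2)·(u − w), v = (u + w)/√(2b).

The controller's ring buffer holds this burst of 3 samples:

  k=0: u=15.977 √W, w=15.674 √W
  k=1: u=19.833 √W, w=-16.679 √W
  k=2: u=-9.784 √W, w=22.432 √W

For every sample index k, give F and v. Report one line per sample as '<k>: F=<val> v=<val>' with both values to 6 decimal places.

0: F=0.245224 v=19.554053
1: F=29.549918 v=1.948548
2: F=-26.073076 v=7.813960

k=0: u−w=0.303000, u+w=31.651000; √(b/2)=0.809321, √(2b)=1.618641; F=0.809321×0.303=0.245224, v=31.651000/1.618641=19.554053
k=1: u−w=36.512000, u+w=3.154000; √(b/2)=0.809321, √(2b)=1.618641; F=0.809321×36.512=29.549918, v=3.154000/1.618641=1.948548
k=2: u−w=-32.216000, u+w=12.648000; √(b/2)=0.809321, √(2b)=1.618641; F=0.809321×(-32.216)=-26.073076, v=12.648000/1.618641=7.813960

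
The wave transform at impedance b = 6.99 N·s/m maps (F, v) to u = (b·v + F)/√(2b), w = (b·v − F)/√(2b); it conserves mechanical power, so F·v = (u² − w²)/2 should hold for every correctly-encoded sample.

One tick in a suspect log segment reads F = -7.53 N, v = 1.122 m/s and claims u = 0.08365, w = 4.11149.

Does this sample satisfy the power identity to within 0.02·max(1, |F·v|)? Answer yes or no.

F·v = (-7.53)×1.122 = -8.4487 W.
(u² − w²)/2 = (0.0070 − 16.9044)/2 = -8.4487 W.
|Δ| = 0.0000;  2% of max(1, |F·v|) = 0.1690.

yes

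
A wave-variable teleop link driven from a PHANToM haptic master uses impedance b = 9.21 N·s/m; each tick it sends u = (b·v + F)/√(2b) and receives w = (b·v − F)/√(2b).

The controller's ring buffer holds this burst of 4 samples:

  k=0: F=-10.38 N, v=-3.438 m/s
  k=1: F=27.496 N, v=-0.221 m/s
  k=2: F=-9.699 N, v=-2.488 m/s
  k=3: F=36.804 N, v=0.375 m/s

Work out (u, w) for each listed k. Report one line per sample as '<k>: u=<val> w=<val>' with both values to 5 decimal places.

k=0: b·v=9.21×(-3.438)=-31.66398; √(2b)=4.29185; u=(-31.66398+(-10.38))/4.29185=-9.79623, w=(-31.66398−(-10.38))/4.29185=-4.95916
k=1: b·v=9.21×(-0.221)=-2.03541; √(2b)=4.29185; u=(-2.03541+27.496)/4.29185=5.93231, w=(-2.03541−27.496)/4.29185=-6.88081
k=2: b·v=9.21×(-2.488)=-22.91448; √(2b)=4.29185; u=(-22.91448+(-9.699))/4.29185=-7.59893, w=(-22.91448−(-9.699))/4.29185=-3.07920
k=3: b·v=9.21×0.375=3.45375; √(2b)=4.29185; u=(3.45375+36.804)/4.29185=9.38004, w=(3.45375−36.804)/4.29185=-7.77060

0: u=-9.79623 w=-4.95916
1: u=5.93231 w=-6.88081
2: u=-7.59893 w=-3.07920
3: u=9.38004 w=-7.77060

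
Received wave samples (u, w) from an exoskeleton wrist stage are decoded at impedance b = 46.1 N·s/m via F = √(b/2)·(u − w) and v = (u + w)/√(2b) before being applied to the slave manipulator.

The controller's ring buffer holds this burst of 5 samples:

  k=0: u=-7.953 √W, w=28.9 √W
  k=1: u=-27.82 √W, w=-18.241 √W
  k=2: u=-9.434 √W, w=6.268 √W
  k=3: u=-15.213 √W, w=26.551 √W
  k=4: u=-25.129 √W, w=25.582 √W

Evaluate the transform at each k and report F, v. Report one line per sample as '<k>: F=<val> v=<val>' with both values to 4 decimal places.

0: F=-176.9328 v=2.1815
1: F=-45.9892 v=-4.7970
2: F=-75.3860 v=-0.3297
3: F=-200.5107 v=1.1808
4: F=-243.4656 v=0.0472

k=0: u−w=-36.8530, u+w=20.9470; √(b/2)=4.8010, √(2b)=9.6021; F=4.8010×(-36.853)=-176.9328, v=20.9470/9.6021=2.1815
k=1: u−w=-9.5790, u+w=-46.0610; √(b/2)=4.8010, √(2b)=9.6021; F=4.8010×(-9.579)=-45.9892, v=-46.0610/9.6021=-4.7970
k=2: u−w=-15.7020, u+w=-3.1660; √(b/2)=4.8010, √(2b)=9.6021; F=4.8010×(-15.702)=-75.3860, v=-3.1660/9.6021=-0.3297
k=3: u−w=-41.7640, u+w=11.3380; √(b/2)=4.8010, √(2b)=9.6021; F=4.8010×(-41.764)=-200.5107, v=11.3380/9.6021=1.1808
k=4: u−w=-50.7110, u+w=0.4530; √(b/2)=4.8010, √(2b)=9.6021; F=4.8010×(-50.711)=-243.4656, v=0.4530/9.6021=0.0472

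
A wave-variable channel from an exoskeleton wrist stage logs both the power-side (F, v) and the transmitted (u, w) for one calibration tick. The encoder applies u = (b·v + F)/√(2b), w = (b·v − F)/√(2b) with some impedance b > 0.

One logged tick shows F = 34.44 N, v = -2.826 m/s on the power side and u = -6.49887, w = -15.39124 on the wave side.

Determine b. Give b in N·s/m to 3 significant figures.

u + w = -21.89011;  u + w = √(2b)·v, so √(2b) = -21.89011/(-2.826) = 7.74597.
b = (√(2b))²/2 = 60.00004/2 = 30.00002.
(Check via u − w = 2F/√(2b): u − w = 8.89237, 2F/√(2b) = 8.89237.)

b = 30 N·s/m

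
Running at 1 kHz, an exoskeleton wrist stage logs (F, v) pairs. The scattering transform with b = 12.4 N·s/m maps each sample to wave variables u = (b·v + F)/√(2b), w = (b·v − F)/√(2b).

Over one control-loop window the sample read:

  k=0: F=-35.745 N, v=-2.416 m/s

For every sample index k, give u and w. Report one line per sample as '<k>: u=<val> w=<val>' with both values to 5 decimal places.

0: u=-13.19356 w=1.16198

k=0: b·v=12.4×(-2.416)=-29.95840; √(2b)=4.97996; u=(-29.95840+(-35.745))/4.97996=-13.19356, w=(-29.95840−(-35.745))/4.97996=1.16198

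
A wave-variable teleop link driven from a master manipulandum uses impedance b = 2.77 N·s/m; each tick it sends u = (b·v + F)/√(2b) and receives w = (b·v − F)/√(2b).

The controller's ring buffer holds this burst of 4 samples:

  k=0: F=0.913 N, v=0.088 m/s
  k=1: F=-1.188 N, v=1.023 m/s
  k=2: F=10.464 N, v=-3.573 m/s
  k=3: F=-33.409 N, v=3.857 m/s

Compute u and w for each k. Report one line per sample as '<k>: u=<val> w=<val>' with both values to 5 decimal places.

k=0: b·v=2.77×0.088=0.24376; √(2b)=2.35372; u=(0.24376+0.913)/2.35372=0.49146, w=(0.24376−0.913)/2.35372=-0.28433
k=1: b·v=2.77×1.023=2.83371; √(2b)=2.35372; u=(2.83371+(-1.188))/2.35372=0.69920, w=(2.83371−(-1.188))/2.35372=1.70866
k=2: b·v=2.77×(-3.573)=-9.89721; √(2b)=2.35372; u=(-9.89721+10.464)/2.35372=0.24081, w=(-9.89721−10.464)/2.35372=-8.65065
k=3: b·v=2.77×3.857=10.68389; √(2b)=2.35372; u=(10.68389+(-33.409))/2.35372=-9.65497, w=(10.68389−(-33.409))/2.35372=18.73327

0: u=0.49146 w=-0.28433
1: u=0.69920 w=1.70866
2: u=0.24081 w=-8.65065
3: u=-9.65497 w=18.73327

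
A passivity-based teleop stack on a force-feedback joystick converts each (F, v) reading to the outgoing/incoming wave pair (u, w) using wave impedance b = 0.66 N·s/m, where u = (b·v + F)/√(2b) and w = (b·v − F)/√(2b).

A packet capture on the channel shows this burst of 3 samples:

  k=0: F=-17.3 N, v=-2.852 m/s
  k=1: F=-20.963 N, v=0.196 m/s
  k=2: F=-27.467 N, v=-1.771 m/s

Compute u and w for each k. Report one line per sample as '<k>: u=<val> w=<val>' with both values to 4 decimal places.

0: u=-16.6961 w=13.4194
1: u=-18.1334 w=18.3585
2: u=-24.9243 w=22.8896

k=0: b·v=0.66×(-2.852)=-1.8823; √(2b)=1.1489; u=(-1.8823+(-17.3))/1.1489=-16.6961, w=(-1.8823−(-17.3))/1.1489=13.4194
k=1: b·v=0.66×0.196=0.1294; √(2b)=1.1489; u=(0.1294+(-20.963))/1.1489=-18.1334, w=(0.1294−(-20.963))/1.1489=18.3585
k=2: b·v=0.66×(-1.771)=-1.1689; √(2b)=1.1489; u=(-1.1689+(-27.467))/1.1489=-24.9243, w=(-1.1689−(-27.467))/1.1489=22.8896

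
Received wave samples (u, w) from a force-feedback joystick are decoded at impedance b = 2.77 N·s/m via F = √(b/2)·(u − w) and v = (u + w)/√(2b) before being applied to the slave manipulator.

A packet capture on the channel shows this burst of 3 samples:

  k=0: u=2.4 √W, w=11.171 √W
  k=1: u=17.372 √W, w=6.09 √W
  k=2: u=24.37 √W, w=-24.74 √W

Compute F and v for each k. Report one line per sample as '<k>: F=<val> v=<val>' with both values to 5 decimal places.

k=0: u−w=-8.77100, u+w=13.57100; √(b/2)=1.17686, √(2b)=2.35372; F=1.17686×(-8.771)=-10.32224, v=13.57100/2.35372=5.76577
k=1: u−w=11.28200, u+w=23.46200; √(b/2)=1.17686, √(2b)=2.35372; F=1.17686×11.282=13.27734, v=23.46200/2.35372=9.96805
k=2: u−w=49.11000, u+w=-0.37000; √(b/2)=1.17686, √(2b)=2.35372; F=1.17686×49.11=57.79561, v=-0.37000/2.35372=-0.15720

0: F=-10.32224 v=5.76577
1: F=13.27734 v=9.96805
2: F=57.79561 v=-0.15720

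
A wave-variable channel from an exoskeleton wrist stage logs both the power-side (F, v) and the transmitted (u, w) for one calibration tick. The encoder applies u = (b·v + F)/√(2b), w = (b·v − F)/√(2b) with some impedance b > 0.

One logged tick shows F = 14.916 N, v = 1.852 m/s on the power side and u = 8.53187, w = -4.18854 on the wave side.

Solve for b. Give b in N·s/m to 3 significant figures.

u + w = 4.34333;  u + w = √(2b)·v, so √(2b) = 4.34333/1.852 = 2.34521.
b = (√(2b))²/2 = 5.50001/2 = 2.75001.
(Check via u − w = 2F/√(2b): u − w = 12.72041, 2F/√(2b) = 12.72039.)

b = 2.75 N·s/m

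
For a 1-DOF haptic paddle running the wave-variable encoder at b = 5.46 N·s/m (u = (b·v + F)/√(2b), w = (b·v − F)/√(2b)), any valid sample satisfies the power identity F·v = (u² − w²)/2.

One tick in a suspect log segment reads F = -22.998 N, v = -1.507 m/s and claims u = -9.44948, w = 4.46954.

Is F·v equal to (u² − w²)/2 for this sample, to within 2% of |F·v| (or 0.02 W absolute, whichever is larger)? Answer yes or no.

F·v = (-22.998)×(-1.507) = 34.65799 W.
(u² − w²)/2 = (89.29267 − 19.97679)/2 = 34.65794 W.
|Δ| = 0.00004;  2% of max(1, |F·v|) = 0.69316.

yes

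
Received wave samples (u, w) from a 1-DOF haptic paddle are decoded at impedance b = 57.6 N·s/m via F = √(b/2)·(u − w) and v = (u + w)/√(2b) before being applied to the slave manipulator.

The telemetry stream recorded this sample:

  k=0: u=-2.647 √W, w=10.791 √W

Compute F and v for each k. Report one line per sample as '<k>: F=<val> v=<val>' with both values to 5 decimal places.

k=0: u−w=-13.43800, u+w=8.14400; √(b/2)=5.36656, √(2b)=10.73313; F=5.36656×(-13.438)=-72.11588, v=8.14400/10.73313=0.75877

0: F=-72.11588 v=0.75877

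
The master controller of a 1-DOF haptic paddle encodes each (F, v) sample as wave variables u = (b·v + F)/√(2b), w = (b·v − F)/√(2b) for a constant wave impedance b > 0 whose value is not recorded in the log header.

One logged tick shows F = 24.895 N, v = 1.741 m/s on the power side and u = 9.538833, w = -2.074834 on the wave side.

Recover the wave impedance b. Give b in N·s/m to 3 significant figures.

u + w = 7.463999;  u + w = √(2b)·v, so √(2b) = 7.463999/1.741 = 4.287191.
b = (√(2b))²/2 = 18.380004/2 = 9.190002.
(Check via u − w = 2F/√(2b): u − w = 11.613667, 2F/√(2b) = 11.613666.)

b = 9.19 N·s/m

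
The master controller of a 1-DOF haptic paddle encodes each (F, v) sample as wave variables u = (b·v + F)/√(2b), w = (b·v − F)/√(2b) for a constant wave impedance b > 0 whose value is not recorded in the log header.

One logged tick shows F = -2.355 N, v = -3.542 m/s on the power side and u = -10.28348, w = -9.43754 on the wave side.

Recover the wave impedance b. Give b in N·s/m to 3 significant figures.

b = 15.5 N·s/m

u + w = -19.7210;  u + w = √(2b)·v, so √(2b) = -19.7210/(-3.542) = 5.5678.
b = (√(2b))²/2 = 31.0000/2 = 15.5000.
(Check via u − w = 2F/√(2b): u − w = -0.8459, 2F/√(2b) = -0.8459.)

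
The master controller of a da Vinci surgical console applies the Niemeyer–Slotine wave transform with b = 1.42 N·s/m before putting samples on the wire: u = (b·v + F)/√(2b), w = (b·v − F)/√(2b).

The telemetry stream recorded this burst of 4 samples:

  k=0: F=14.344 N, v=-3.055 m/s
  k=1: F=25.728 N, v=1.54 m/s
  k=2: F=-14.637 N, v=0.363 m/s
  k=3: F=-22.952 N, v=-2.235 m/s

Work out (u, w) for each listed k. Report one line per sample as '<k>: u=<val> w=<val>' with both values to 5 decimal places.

k=0: b·v=1.42×(-3.055)=-4.33810; √(2b)=1.68523; u=(-4.33810+14.344)/1.68523=5.93741, w=(-4.33810−14.344)/1.68523=-11.08579
k=1: b·v=1.42×1.54=2.18680; √(2b)=1.68523; u=(2.18680+25.728)/1.68523=16.56439, w=(2.18680−25.728)/1.68523=-13.96913
k=2: b·v=1.42×0.363=0.51546; √(2b)=1.68523; u=(0.51546+(-14.637))/1.68523=-8.37959, w=(0.51546−(-14.637))/1.68523=8.99133
k=3: b·v=1.42×(-2.235)=-3.17370; √(2b)=1.68523; u=(-3.17370+(-22.952))/1.68523=-15.50275, w=(-3.17370−(-22.952))/1.68523=11.73626

0: u=5.93741 w=-11.08579
1: u=16.56439 w=-13.96913
2: u=-8.37959 w=8.99133
3: u=-15.50275 w=11.73626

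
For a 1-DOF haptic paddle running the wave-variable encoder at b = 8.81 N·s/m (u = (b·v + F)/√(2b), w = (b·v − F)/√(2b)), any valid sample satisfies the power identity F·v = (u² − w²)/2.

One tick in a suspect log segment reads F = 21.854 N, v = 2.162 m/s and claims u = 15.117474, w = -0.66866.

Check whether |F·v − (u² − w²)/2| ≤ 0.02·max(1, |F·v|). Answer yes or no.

F·v = 21.854×2.162 = 47.248348 W.
(u² − w²)/2 = (228.538020 − 0.447106)/2 = 114.045457 W.
|Δ| = 66.797109;  2% of max(1, |F·v|) = 0.944967.

no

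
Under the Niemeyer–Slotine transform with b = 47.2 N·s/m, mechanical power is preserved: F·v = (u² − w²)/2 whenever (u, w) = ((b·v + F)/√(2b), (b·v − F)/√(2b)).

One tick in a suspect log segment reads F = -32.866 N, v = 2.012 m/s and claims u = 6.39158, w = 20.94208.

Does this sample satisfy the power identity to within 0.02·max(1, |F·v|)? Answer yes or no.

F·v = (-32.866)×2.012 = -66.1264 W.
(u² − w²)/2 = (40.8523 − 438.5707)/2 = -198.8592 W.
|Δ| = 132.7328;  2% of max(1, |F·v|) = 1.3225.

no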